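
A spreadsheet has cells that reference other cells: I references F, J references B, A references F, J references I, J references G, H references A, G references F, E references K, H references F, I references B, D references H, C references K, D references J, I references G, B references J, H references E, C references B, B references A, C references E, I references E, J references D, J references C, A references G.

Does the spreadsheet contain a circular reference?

Yes

DFS with white/gray/black marking, starting from E:
E gray
  K gray
  K black
E black
A gray
  G gray
    F gray
    F black
  G black
  A→F: F black — skip
A black
C gray
  C→K: K black — skip
  C→E: E black — skip
  B gray
    B→A: A black — skip
    J gray
      J→B: B is gray → back edge
Back edge found, so a cycle exists: B → J → B.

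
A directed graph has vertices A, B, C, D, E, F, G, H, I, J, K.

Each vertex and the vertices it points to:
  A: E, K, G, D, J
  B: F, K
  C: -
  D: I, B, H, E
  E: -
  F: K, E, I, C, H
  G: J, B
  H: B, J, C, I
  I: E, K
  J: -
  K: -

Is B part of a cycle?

B is on a cycle iff B can reach itself via ≥1 edge.
B → F → H → B — yes.

Yes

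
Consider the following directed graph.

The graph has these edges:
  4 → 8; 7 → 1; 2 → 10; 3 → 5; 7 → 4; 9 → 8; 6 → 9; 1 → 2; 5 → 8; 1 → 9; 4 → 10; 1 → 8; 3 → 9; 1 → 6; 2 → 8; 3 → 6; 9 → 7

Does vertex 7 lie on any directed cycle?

Yes

7 is on a cycle iff 7 can reach itself via ≥1 edge.
7 → 1 → 9 → 7 — yes.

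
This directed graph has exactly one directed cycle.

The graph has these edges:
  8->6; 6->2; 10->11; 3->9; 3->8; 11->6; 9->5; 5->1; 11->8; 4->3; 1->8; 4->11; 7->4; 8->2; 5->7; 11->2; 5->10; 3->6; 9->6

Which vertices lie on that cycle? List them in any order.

3, 4, 5, 7, 9

DFS with gray/black marking from 9:
9 gray
  5 gray
    1 gray
      8 gray
        6 gray
          2 gray
          2 black
        6 black
        8→2: 2 black — skip
      8 black
    1 black
    10 gray
      11 gray
        11→2: 2 black — skip
        11→6: 6 black — skip
        11→8: 8 black — skip
      11 black
    10 black
    7 gray
      4 gray
        3 gray
          3→9: 9 is gray → back edge
Back edge closes the cycle 9 → 5 → 7 → 4 → 3 → 9; its vertices are {3, 4, 5, 7, 9}.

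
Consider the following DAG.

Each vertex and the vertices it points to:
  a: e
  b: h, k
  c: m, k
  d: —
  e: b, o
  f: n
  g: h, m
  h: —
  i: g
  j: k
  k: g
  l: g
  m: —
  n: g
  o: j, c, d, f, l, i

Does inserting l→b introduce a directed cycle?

No

Adding l→b creates a cycle iff b can already reach l.
Explore from b: no path reaches l. The graph stays acyclic.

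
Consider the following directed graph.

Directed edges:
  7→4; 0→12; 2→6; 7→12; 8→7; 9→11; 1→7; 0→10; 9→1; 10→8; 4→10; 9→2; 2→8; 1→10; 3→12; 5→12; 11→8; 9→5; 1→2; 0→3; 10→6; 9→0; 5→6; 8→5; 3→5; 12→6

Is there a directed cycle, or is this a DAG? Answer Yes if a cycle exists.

DFS with white/gray/black marking, starting from 6:
6 gray
6 black
0 gray
  3 gray
    12 gray
      12→6: 6 black — skip
    12 black
    5 gray
      5→6: 6 black — skip
      5→12: 12 black — skip
    5 black
  3 black
  10 gray
    10→6: 6 black — skip
    8 gray
      8→5: 5 black — skip
      7 gray
        4 gray
          4→10: 10 is gray → back edge
Back edge found, so a cycle exists: 10 → 8 → 7 → 4 → 10.

Yes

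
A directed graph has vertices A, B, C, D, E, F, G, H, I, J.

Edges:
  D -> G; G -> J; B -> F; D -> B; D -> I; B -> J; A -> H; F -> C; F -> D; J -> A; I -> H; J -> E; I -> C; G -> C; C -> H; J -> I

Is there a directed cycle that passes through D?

Yes

D is on a cycle iff D can reach itself via ≥1 edge.
D → B → F → D — yes.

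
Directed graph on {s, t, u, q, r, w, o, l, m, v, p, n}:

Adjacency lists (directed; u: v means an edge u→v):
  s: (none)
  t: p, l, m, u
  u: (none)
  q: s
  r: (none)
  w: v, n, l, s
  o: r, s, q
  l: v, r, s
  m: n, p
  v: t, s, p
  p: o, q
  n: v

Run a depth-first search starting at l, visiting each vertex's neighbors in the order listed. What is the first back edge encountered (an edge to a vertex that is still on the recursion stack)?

DFS from l (visiting each vertex's neighbors in the order listed); mark gray on enter, black on exit:
l gray
  v gray
    t gray
      p gray
        o gray
          r gray
          r black
          s gray
          s black
          q gray
            q→s: s black — skip
          q black
        o black
        p→q: q black — skip
      p black
      t→l: l is gray → back edge
First back edge: t → l.

t→l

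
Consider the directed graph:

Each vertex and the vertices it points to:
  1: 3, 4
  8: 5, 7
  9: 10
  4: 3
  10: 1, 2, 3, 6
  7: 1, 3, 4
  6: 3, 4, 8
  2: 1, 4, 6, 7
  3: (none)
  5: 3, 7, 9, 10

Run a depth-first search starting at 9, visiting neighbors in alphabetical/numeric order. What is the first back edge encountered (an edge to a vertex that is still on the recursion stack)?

5→9

DFS from 9 (visiting neighbors in alphabetical/numeric order); mark gray on enter, black on exit:
9 gray
  10 gray
    1 gray
      3 gray
      3 black
      4 gray
        4→3: 3 black — skip
      4 black
    1 black
    2 gray
      2→1: 1 black — skip
      2→4: 4 black — skip
      6 gray
        6→3: 3 black — skip
        6→4: 4 black — skip
        8 gray
          5 gray
            5→3: 3 black — skip
            7 gray
              7→1: 1 black — skip
              7→3: 3 black — skip
              7→4: 4 black — skip
            7 black
            5→9: 9 is gray → back edge
First back edge: 5 → 9.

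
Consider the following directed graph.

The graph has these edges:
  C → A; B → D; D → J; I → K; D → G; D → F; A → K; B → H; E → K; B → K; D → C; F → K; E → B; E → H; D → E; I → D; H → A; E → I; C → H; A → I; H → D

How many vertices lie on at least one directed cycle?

A vertex is on a directed cycle iff it belongs to a strongly connected component of size ≥ 2 (or has a self-loop).
The vertices on cycles are {A, B, C, D, E, H, I} — 7 in total.

7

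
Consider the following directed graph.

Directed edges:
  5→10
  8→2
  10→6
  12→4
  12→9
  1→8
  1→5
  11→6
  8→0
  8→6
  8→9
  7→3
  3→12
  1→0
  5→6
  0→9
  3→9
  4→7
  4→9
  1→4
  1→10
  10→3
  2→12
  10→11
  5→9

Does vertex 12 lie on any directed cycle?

12 is on a cycle iff 12 can reach itself via ≥1 edge.
12 → 4 → 7 → 3 → 12 — yes.

Yes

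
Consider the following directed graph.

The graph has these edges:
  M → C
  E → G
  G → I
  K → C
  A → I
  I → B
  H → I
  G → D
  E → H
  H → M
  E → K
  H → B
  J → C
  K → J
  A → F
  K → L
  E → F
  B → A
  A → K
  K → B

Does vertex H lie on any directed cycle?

H lies on a cycle iff there is a path from H back to itself.
Exploring from H, it never reaches itself; equivalently, its strongly connected component is a singleton.

No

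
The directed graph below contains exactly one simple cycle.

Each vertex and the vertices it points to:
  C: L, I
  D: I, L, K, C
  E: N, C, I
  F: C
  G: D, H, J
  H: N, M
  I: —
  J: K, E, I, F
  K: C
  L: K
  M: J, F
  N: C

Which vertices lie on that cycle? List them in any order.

DFS with gray/black marking from K:
K gray
  C gray
    L gray
      L→K: K is gray → back edge
Back edge closes the cycle K → C → L → K; its vertices are {C, K, L}.

C, K, L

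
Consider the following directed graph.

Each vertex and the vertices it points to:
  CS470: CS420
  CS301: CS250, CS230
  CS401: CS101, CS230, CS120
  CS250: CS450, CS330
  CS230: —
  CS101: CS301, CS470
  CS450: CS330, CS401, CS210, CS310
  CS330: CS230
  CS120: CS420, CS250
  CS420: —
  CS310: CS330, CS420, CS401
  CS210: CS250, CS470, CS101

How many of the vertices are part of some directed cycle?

8

A vertex is on a directed cycle iff it belongs to a strongly connected component of size ≥ 2 (or has a self-loop).
The vertices on cycles are {CS101, CS120, CS210, CS250, CS301, CS310, CS401, CS450} — 8 in total.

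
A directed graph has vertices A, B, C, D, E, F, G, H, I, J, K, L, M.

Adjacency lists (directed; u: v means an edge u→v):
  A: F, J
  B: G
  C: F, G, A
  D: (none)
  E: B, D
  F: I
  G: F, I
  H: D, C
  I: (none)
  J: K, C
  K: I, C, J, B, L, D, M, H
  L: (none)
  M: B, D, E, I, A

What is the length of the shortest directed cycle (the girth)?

2

For each vertex v, BFS finds the shortest path from v back to v.
The shortest such closed walk is K → J → K, length 2.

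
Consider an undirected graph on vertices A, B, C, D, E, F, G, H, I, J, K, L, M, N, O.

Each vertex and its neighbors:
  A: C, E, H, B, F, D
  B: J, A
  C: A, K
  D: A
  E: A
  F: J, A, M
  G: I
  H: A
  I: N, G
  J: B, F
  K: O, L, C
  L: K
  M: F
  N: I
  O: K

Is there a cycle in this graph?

Yes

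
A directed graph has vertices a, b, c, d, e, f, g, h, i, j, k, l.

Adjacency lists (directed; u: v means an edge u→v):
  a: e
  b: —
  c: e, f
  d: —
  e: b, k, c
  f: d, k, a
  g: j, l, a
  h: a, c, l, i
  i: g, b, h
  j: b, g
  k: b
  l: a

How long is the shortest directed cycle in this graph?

For each vertex v, BFS finds the shortest path from v back to v.
The shortest such closed walk is h → i → h, length 2.

2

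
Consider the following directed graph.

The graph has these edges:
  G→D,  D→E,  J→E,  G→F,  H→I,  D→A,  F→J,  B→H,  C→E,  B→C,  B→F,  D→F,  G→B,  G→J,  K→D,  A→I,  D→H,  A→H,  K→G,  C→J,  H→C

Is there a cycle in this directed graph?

DFS with white/gray/black marking, starting from F:
F gray
  J gray
    E gray
    E black
  J black
F black
A gray
  I gray
  I black
  H gray
    H→I: I black — skip
    C gray
      C→E: E black — skip
      C→J: J black — skip
    C black
  H black
A black
B gray
  B→H: H black — skip
  B→F: F black — skip
  B→C: C black — skip
B black
D gray
  D→H: H black — skip
  D→E: E black — skip
  D→A: A black — skip
  D→F: F black — skip
D black
G gray
  G→B: B black — skip
  G→F: F black — skip
  G→J: J black — skip
  G→D: D black — skip
G black
K gray
  K→G: G black — skip
  K→D: D black — skip
K black
Every edge goes to a white or black vertex — no back edge, so the graph is acyclic.

No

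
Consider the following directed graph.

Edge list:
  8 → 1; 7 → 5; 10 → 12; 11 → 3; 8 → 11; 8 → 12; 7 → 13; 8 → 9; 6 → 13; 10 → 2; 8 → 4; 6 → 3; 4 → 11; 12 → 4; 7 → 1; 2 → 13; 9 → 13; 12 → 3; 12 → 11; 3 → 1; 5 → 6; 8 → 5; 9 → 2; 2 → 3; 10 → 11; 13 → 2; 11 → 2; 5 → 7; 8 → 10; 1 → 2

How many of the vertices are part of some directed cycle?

6

A vertex is on a directed cycle iff it belongs to a strongly connected component of size ≥ 2 (or has a self-loop).
The vertices on cycles are {1, 2, 3, 5, 7, 13} — 6 in total.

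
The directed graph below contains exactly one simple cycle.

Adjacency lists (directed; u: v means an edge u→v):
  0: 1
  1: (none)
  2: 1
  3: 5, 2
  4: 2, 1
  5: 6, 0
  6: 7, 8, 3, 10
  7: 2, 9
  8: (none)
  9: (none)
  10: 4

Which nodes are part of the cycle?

3, 5, 6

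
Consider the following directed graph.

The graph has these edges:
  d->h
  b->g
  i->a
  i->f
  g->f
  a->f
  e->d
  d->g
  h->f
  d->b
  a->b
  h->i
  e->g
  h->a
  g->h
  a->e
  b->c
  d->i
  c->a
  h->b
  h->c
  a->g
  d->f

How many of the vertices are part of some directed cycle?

A vertex is on a directed cycle iff it belongs to a strongly connected component of size ≥ 2 (or has a self-loop).
The vertices on cycles are {a, b, c, d, e, g, h, i} — 8 in total.

8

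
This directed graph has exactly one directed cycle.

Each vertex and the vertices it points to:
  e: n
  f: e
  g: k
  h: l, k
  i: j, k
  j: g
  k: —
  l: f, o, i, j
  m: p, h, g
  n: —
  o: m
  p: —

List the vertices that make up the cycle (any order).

h, l, m, o

DFS with gray/black marking from l:
l gray
  f gray
    e gray
      n gray
      n black
    e black
  f black
  o gray
    m gray
      p gray
      p black
      h gray
        h→l: l is gray → back edge
Back edge closes the cycle l → o → m → h → l; its vertices are {h, l, m, o}.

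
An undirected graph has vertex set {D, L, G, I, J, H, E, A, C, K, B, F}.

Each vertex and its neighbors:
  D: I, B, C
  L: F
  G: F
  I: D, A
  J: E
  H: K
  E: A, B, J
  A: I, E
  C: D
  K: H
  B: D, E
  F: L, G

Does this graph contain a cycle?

DFS, tracking each vertex's parent; an edge to a visited non-parent vertex closes a cycle.
Start from A:
visit A (parent –)
  visit I (parent A)
    visit D (parent I)
      D–I: parent, skip
      visit B (parent D)
        B–D: parent, skip
        visit E (parent B)
          E–A: A visited and ≠ parent → cycle
Cycle: A – I – D – B – E – A.

Yes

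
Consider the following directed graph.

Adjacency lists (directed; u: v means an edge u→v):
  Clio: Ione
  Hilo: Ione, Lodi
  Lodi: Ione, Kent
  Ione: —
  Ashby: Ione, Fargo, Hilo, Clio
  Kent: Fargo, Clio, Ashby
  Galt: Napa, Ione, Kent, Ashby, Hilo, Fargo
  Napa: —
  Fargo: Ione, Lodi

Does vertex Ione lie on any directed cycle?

Ione lies on a cycle iff there is a path from Ione back to itself.
Exploring from Ione, it never reaches itself; equivalently, its strongly connected component is a singleton.

No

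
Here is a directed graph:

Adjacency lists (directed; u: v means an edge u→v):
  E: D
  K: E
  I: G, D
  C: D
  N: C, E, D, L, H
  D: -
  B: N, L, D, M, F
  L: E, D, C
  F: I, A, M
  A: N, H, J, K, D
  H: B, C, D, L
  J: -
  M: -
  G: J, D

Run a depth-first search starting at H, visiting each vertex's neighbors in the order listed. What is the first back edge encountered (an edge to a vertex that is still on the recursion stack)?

DFS from H (visiting each vertex's neighbors in the order listed); mark gray on enter, black on exit:
H gray
  B gray
    N gray
      C gray
        D gray
        D black
      C black
      E gray
        E→D: D black — skip
      E black
      N→D: D black — skip
      L gray
        L→E: E black — skip
        L→D: D black — skip
        L→C: C black — skip
      L black
      N→H: H is gray → back edge
First back edge: N → H.

N→H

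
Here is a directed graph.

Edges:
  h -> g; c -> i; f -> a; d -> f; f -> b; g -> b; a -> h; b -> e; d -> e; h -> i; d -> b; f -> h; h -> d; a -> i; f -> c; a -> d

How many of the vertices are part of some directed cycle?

4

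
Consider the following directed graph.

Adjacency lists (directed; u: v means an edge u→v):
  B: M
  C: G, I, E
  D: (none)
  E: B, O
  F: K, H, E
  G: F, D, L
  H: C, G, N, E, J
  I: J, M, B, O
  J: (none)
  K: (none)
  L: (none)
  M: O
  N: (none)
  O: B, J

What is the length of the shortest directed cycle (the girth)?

3

For each vertex v, BFS finds the shortest path from v back to v.
The shortest such closed walk is H → G → F → H, length 3.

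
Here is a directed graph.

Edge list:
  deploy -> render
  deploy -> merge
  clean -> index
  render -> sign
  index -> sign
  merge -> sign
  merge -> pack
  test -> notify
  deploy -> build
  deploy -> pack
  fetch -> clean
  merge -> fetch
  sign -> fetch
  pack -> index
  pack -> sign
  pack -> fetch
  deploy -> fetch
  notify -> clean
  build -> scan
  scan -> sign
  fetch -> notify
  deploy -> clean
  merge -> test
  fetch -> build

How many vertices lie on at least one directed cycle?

7

A vertex is on a directed cycle iff it belongs to a strongly connected component of size ≥ 2 (or has a self-loop).
The vertices on cycles are {scan, sign, build, clean, fetch, index, notify} — 7 in total.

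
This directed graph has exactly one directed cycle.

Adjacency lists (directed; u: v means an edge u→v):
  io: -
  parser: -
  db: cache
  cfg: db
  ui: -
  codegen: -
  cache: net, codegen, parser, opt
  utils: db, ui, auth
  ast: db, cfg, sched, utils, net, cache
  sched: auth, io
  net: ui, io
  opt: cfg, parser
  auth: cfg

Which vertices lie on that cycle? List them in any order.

DFS with gray/black marking from cache:
cache gray
  net gray
    ui gray
    ui black
    io gray
    io black
  net black
  codegen gray
  codegen black
  parser gray
  parser black
  opt gray
    cfg gray
      db gray
        db→cache: cache is gray → back edge
Back edge closes the cycle cache → opt → cfg → db → cache; its vertices are {db, cfg, opt, cache}.

db, cfg, opt, cache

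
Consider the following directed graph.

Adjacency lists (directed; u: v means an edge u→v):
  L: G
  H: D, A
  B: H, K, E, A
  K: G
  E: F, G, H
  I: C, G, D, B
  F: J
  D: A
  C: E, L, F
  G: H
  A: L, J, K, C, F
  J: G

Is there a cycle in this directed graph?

Yes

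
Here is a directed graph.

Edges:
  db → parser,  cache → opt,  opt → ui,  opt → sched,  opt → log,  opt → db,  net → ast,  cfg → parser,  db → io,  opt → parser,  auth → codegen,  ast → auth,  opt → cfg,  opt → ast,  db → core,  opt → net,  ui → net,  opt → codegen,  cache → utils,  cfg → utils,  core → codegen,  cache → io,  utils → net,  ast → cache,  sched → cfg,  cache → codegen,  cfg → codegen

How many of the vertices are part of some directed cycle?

8

A vertex is on a directed cycle iff it belongs to a strongly connected component of size ≥ 2 (or has a self-loop).
The vertices on cycles are {ui, ast, cfg, net, opt, cache, sched, utils} — 8 in total.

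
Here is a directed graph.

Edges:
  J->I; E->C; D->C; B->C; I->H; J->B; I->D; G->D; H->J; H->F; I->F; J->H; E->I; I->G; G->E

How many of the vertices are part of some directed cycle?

A vertex is on a directed cycle iff it belongs to a strongly connected component of size ≥ 2 (or has a self-loop).
The vertices on cycles are {E, G, H, I, J} — 5 in total.

5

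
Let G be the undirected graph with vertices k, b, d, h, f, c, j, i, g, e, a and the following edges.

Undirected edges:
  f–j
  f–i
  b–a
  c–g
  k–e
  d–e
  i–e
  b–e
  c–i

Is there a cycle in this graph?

DFS, tracking each vertex's parent; an edge to a visited non-parent vertex closes a cycle.
Start from g:
visit g (parent –)
  visit c (parent g)
    visit i (parent c)
      visit f (parent i)
        visit j (parent f)
          j–f: parent, skip
        f–i: parent, skip
      i–c: parent, skip
      visit e (parent i)
        visit d (parent e)
          d–e: parent, skip
        visit b (parent e)
          visit a (parent b)
            a–b: parent, skip
          b–e: parent, skip
        visit k (parent e)
          k–e: parent, skip
        e–i: parent, skip
    c–g: parent, skip
visit h (parent –)
No non-parent visited neighbor found — the graph is a forest.

No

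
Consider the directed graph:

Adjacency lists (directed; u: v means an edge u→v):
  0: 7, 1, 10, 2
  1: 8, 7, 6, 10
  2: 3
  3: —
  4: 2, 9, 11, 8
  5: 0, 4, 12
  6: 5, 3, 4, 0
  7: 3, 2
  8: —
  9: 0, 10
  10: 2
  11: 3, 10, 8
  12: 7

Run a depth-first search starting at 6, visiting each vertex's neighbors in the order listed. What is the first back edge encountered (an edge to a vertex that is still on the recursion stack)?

1->6

DFS from 6 (visiting each vertex's neighbors in the order listed); mark gray on enter, black on exit:
6 gray
  5 gray
    0 gray
      7 gray
        3 gray
        3 black
        2 gray
          2→3: 3 black — skip
        2 black
      7 black
      1 gray
        8 gray
        8 black
        1→7: 7 black — skip
        1→6: 6 is gray → back edge
First back edge: 1 → 6.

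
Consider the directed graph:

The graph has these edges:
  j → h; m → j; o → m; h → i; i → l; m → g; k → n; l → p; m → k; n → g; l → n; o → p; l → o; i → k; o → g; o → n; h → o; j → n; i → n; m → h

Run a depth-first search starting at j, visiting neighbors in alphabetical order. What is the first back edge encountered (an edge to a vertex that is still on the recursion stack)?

DFS from j (visiting neighbors in alphabetical order); mark gray on enter, black on exit:
j gray
  h gray
    i gray
      k gray
        n gray
          g gray
          g black
        n black
      k black
      l gray
        l→n: n black — skip
        o gray
          o→g: g black — skip
          m gray
            m→g: g black — skip
            m→h: h is gray → back edge
First back edge: m → h.

m→h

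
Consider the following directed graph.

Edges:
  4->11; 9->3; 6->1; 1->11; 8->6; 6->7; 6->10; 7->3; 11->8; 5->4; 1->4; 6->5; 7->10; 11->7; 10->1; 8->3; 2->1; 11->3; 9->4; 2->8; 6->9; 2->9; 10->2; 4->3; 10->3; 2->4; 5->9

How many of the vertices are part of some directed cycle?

10

A vertex is on a directed cycle iff it belongs to a strongly connected component of size ≥ 2 (or has a self-loop).
The vertices on cycles are {1, 2, 4, 5, 6, 7, 8, 9, 10, 11} — 10 in total.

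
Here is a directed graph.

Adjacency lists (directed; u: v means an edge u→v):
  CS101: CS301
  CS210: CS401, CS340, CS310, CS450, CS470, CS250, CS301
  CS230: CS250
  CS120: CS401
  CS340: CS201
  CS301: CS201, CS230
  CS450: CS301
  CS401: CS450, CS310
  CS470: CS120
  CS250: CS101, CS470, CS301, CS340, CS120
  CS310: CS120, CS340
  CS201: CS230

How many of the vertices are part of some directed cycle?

A vertex is on a directed cycle iff it belongs to a strongly connected component of size ≥ 2 (or has a self-loop).
The vertices on cycles are {CS101, CS120, CS201, CS230, CS250, CS301, CS310, CS340, CS401, CS450, CS470} — 11 in total.

11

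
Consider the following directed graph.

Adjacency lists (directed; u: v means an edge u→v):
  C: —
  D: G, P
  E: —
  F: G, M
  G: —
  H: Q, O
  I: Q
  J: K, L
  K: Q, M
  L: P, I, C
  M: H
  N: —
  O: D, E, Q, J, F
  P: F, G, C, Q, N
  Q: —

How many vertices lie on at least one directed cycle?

9

A vertex is on a directed cycle iff it belongs to a strongly connected component of size ≥ 2 (or has a self-loop).
The vertices on cycles are {D, F, H, J, K, L, M, O, P} — 9 in total.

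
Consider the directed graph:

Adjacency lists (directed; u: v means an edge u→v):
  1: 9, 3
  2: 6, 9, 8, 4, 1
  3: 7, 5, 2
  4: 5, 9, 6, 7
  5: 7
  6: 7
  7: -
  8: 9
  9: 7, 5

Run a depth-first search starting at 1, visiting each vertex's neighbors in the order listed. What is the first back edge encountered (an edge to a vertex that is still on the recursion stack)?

DFS from 1 (visiting each vertex's neighbors in the order listed); mark gray on enter, black on exit:
1 gray
  9 gray
    7 gray
    7 black
    5 gray
      5→7: 7 black — skip
    5 black
  9 black
  3 gray
    3→7: 7 black — skip
    3→5: 5 black — skip
    2 gray
      6 gray
        6→7: 7 black — skip
      6 black
      2→9: 9 black — skip
      8 gray
        8→9: 9 black — skip
      8 black
      4 gray
        4→5: 5 black — skip
        4→9: 9 black — skip
        4→6: 6 black — skip
        4→7: 7 black — skip
      4 black
      2→1: 1 is gray → back edge
First back edge: 2 → 1.

2→1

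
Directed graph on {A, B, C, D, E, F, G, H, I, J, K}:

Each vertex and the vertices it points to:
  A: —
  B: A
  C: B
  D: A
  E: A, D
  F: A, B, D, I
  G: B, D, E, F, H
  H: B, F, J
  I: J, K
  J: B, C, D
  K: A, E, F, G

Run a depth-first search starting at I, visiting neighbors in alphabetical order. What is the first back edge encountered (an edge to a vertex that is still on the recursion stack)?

DFS from I (visiting neighbors in alphabetical order); mark gray on enter, black on exit:
I gray
  J gray
    B gray
      A gray
      A black
    B black
    C gray
      C→B: B black — skip
    C black
    D gray
      D→A: A black — skip
    D black
  J black
  K gray
    K→A: A black — skip
    E gray
      E→A: A black — skip
      E→D: D black — skip
    E black
    F gray
      F→A: A black — skip
      F→B: B black — skip
      F→D: D black — skip
      F→I: I is gray → back edge
First back edge: F → I.

F→I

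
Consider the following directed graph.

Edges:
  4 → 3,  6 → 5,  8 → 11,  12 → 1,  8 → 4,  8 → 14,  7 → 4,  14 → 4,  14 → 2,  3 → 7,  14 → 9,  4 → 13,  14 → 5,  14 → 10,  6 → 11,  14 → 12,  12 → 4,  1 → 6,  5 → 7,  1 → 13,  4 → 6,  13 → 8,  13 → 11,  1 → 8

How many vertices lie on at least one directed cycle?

10

A vertex is on a directed cycle iff it belongs to a strongly connected component of size ≥ 2 (or has a self-loop).
The vertices on cycles are {1, 3, 4, 5, 6, 7, 8, 12, 13, 14} — 10 in total.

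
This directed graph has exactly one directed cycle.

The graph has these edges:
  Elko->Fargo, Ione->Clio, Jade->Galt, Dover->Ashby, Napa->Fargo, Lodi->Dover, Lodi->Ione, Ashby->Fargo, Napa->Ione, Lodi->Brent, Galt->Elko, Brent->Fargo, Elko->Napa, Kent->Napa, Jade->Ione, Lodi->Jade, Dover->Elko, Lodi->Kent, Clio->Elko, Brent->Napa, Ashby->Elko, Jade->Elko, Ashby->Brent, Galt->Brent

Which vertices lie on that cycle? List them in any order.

Clio, Elko, Ione, Napa

DFS with gray/black marking from Ione:
Ione gray
  Clio gray
    Elko gray
      Napa gray
        Fargo gray
        Fargo black
        Napa→Ione: Ione is gray → back edge
Back edge closes the cycle Ione → Clio → Elko → Napa → Ione; its vertices are {Clio, Elko, Ione, Napa}.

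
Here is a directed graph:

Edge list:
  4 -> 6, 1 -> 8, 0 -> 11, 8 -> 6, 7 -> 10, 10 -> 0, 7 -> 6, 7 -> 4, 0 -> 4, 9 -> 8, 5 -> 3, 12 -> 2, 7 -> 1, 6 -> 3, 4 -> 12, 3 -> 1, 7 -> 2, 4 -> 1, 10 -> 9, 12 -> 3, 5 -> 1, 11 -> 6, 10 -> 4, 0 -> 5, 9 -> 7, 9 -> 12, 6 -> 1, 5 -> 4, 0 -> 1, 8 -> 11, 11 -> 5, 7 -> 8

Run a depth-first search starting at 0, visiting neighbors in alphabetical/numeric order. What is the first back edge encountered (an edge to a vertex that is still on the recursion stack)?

DFS from 0 (visiting neighbors in alphabetical/numeric order); mark gray on enter, black on exit:
0 gray
  1 gray
    8 gray
      6 gray
        6→1: 1 is gray → back edge
First back edge: 6 → 1.

6→1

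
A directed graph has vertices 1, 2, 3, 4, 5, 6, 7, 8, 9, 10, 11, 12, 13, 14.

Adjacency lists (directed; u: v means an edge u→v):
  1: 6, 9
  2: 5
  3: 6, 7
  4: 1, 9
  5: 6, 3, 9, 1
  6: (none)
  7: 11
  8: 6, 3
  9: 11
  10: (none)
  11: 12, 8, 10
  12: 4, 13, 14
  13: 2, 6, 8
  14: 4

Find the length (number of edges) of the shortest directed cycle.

4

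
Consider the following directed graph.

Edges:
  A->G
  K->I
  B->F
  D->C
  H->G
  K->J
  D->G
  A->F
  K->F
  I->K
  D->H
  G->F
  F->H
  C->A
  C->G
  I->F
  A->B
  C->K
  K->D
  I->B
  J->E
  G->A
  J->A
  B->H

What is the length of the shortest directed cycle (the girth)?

2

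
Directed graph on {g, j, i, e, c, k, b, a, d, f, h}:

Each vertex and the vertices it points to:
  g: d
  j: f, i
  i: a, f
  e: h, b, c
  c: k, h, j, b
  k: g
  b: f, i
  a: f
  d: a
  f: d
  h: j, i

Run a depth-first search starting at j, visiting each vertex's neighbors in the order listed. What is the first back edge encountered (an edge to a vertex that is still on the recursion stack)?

a→f

DFS from j (visiting each vertex's neighbors in the order listed); mark gray on enter, black on exit:
j gray
  f gray
    d gray
      a gray
        a→f: f is gray → back edge
First back edge: a → f.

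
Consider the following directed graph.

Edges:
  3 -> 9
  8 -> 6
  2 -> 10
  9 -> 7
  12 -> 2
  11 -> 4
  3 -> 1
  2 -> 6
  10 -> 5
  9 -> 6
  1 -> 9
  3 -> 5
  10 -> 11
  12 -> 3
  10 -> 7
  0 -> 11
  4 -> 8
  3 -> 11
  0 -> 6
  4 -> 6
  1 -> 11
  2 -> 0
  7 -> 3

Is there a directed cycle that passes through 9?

Yes

9 is on a cycle iff 9 can reach itself via ≥1 edge.
9 → 7 → 3 → 9 — yes.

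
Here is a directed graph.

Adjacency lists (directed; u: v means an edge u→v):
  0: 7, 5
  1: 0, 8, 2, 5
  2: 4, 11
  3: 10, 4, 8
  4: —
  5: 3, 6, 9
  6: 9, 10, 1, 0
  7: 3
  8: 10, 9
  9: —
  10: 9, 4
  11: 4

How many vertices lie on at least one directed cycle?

A vertex is on a directed cycle iff it belongs to a strongly connected component of size ≥ 2 (or has a self-loop).
The vertices on cycles are {0, 1, 5, 6} — 4 in total.

4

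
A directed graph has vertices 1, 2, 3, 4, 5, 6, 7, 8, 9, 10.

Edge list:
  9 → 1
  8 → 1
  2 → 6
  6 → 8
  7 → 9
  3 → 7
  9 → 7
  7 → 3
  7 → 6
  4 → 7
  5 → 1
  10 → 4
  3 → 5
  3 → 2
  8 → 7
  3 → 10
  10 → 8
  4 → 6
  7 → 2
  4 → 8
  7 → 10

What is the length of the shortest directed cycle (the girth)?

For each vertex v, BFS finds the shortest path from v back to v.
The shortest such closed walk is 3 → 7 → 3, length 2.

2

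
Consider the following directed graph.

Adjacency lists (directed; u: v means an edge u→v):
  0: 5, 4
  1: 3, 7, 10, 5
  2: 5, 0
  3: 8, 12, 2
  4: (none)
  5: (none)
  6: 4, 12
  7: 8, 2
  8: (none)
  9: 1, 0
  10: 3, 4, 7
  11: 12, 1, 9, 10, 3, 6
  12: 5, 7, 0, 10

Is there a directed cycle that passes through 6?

No

6 lies on a cycle iff there is a path from 6 back to itself.
Exploring from 6, it never reaches itself; equivalently, its strongly connected component is a singleton.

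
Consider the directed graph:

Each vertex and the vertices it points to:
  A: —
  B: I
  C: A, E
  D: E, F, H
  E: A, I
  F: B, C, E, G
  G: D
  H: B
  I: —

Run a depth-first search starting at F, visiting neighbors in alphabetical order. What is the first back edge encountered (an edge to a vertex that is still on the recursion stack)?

D→F

DFS from F (visiting neighbors in alphabetical order); mark gray on enter, black on exit:
F gray
  B gray
    I gray
    I black
  B black
  C gray
    A gray
    A black
    E gray
      E→A: A black — skip
      E→I: I black — skip
    E black
  C black
  F→E: E black — skip
  G gray
    D gray
      D→E: E black — skip
      D→F: F is gray → back edge
First back edge: D → F.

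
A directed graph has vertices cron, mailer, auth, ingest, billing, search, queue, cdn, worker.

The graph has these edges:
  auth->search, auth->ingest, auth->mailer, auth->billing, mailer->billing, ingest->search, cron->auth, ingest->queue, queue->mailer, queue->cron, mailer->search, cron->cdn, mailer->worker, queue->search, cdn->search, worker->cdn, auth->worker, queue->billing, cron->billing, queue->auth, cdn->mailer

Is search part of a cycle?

search lies on a cycle iff there is a path from search back to itself.
Exploring from search, it never reaches itself; equivalently, its strongly connected component is a singleton.

No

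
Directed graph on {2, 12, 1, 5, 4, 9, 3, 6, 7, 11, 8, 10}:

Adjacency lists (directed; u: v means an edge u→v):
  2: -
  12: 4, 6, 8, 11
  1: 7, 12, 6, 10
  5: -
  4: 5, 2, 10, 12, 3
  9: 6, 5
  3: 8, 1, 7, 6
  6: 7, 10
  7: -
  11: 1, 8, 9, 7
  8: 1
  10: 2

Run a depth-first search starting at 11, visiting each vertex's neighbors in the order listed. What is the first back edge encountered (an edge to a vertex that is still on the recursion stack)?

4->12

DFS from 11 (visiting each vertex's neighbors in the order listed); mark gray on enter, black on exit:
11 gray
  1 gray
    7 gray
    7 black
    12 gray
      4 gray
        5 gray
        5 black
        2 gray
        2 black
        10 gray
          10→2: 2 black — skip
        10 black
        4→12: 12 is gray → back edge
First back edge: 4 → 12.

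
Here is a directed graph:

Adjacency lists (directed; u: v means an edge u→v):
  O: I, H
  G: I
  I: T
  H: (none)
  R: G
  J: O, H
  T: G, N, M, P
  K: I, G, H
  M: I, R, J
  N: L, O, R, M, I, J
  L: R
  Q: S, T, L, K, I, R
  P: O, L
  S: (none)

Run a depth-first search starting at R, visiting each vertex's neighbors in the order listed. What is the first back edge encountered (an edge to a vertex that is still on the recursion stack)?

DFS from R (visiting each vertex's neighbors in the order listed); mark gray on enter, black on exit:
R gray
  G gray
    I gray
      T gray
        T→G: G is gray → back edge
First back edge: T → G.

T->G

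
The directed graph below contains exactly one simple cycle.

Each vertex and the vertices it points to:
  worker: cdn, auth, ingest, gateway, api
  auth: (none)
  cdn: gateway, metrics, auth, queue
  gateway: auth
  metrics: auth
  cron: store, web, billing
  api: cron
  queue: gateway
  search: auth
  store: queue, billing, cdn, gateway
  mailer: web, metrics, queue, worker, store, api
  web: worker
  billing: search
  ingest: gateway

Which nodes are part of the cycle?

api, web, cron, worker

DFS with gray/black marking from worker:
worker gray
  cdn gray
    gateway gray
      auth gray
      auth black
    gateway black
    metrics gray
      metrics→auth: auth black — skip
    metrics black
    cdn→auth: auth black — skip
    queue gray
      queue→gateway: gateway black — skip
    queue black
  cdn black
  worker→auth: auth black — skip
  ingest gray
    ingest→gateway: gateway black — skip
  ingest black
  worker→gateway: gateway black — skip
  api gray
    cron gray
      store gray
        store→queue: queue black — skip
        billing gray
          search gray
            search→auth: auth black — skip
          search black
        billing black
        store→cdn: cdn black — skip
        store→gateway: gateway black — skip
      store black
      web gray
        web→worker: worker is gray → back edge
Back edge closes the cycle worker → api → cron → web → worker; its vertices are {api, web, cron, worker}.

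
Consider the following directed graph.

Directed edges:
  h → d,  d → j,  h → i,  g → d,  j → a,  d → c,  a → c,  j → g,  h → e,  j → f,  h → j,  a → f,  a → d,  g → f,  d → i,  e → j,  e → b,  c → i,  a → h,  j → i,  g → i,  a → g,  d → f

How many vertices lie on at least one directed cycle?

A vertex is on a directed cycle iff it belongs to a strongly connected component of size ≥ 2 (or has a self-loop).
The vertices on cycles are {a, d, e, g, h, j} — 6 in total.

6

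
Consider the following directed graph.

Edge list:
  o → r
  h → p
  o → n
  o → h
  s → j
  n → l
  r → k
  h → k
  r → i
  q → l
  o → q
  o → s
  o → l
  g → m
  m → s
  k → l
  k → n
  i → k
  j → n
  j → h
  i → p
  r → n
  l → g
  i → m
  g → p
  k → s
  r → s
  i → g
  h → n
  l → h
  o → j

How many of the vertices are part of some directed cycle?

A vertex is on a directed cycle iff it belongs to a strongly connected component of size ≥ 2 (or has a self-loop).
The vertices on cycles are {g, h, j, k, l, m, n, s} — 8 in total.

8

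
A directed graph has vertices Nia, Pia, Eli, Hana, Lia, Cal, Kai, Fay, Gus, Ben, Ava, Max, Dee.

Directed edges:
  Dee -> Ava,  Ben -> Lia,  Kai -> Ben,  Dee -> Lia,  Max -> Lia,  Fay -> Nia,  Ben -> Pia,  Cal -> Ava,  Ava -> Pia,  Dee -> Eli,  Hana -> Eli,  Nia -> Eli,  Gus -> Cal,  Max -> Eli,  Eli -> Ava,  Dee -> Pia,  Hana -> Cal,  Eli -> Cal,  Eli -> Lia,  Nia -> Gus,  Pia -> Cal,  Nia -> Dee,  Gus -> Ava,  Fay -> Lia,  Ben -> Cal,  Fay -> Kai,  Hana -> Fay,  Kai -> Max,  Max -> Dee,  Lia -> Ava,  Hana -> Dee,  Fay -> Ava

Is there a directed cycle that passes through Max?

Max lies on a cycle iff there is a path from Max back to itself.
Exploring from Max, it never reaches itself; equivalently, its strongly connected component is a singleton.

No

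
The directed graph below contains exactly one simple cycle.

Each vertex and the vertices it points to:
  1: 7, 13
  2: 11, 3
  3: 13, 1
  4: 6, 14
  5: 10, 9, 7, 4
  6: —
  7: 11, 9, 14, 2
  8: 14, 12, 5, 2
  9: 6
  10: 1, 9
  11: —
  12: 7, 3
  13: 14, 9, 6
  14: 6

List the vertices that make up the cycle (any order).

DFS with gray/black marking from 3:
3 gray
  13 gray
    14 gray
      6 gray
      6 black
    14 black
    9 gray
      9→6: 6 black — skip
    9 black
    13→6: 6 black — skip
  13 black
  1 gray
    7 gray
      11 gray
      11 black
      7→9: 9 black — skip
      7→14: 14 black — skip
      2 gray
        2→11: 11 black — skip
        2→3: 3 is gray → back edge
Back edge closes the cycle 3 → 1 → 7 → 2 → 3; its vertices are {1, 2, 3, 7}.

1, 2, 3, 7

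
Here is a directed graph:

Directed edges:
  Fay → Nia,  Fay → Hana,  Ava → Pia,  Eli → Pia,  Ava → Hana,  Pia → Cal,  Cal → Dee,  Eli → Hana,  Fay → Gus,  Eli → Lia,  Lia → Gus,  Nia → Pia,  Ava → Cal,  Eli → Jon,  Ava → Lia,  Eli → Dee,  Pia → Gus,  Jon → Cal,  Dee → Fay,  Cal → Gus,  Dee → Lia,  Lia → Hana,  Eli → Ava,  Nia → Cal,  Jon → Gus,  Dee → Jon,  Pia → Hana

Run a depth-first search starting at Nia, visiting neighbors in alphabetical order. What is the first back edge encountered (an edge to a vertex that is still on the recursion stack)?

Fay->Nia

DFS from Nia (visiting neighbors in alphabetical order); mark gray on enter, black on exit:
Nia gray
  Cal gray
    Dee gray
      Fay gray
        Gus gray
        Gus black
        Hana gray
        Hana black
        Fay→Nia: Nia is gray → back edge
First back edge: Fay → Nia.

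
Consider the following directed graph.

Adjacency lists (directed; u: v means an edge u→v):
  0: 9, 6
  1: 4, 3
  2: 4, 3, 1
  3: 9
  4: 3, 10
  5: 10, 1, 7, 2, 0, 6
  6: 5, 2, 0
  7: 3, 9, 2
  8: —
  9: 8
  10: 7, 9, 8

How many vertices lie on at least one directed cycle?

A vertex is on a directed cycle iff it belongs to a strongly connected component of size ≥ 2 (or has a self-loop).
The vertices on cycles are {0, 1, 2, 4, 5, 6, 7, 10} — 8 in total.

8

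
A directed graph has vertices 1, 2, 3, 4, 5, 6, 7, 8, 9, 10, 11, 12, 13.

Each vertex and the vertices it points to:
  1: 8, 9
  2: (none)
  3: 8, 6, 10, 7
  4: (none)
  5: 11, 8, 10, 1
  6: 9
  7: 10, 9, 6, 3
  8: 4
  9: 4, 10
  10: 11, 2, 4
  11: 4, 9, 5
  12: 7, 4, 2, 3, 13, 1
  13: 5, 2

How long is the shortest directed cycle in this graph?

2

For each vertex v, BFS finds the shortest path from v back to v.
The shortest such closed walk is 7 → 3 → 7, length 2.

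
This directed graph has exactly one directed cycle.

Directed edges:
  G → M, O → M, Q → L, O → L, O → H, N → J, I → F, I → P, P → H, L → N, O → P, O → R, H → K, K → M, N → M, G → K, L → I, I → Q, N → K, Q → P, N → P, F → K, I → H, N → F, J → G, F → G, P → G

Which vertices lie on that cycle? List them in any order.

I, L, Q

DFS with gray/black marking from L:
L gray
  N gray
    F gray
      G gray
        M gray
        M black
        K gray
          K→M: M black — skip
        K black
      G black
      F→K: K black — skip
    F black
    N→K: K black — skip
    P gray
      H gray
        H→K: K black — skip
      H black
      P→G: G black — skip
    P black
    J gray
      J→G: G black — skip
    J black
    N→M: M black — skip
  N black
  I gray
    Q gray
      Q→L: L is gray → back edge
Back edge closes the cycle L → I → Q → L; its vertices are {I, L, Q}.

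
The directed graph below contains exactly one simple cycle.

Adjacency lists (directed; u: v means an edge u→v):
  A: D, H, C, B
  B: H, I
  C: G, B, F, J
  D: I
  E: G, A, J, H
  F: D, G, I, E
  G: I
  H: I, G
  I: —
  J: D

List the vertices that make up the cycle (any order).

DFS with gray/black marking from E:
E gray
  G gray
    I gray
    I black
  G black
  A gray
    D gray
      D→I: I black — skip
    D black
    H gray
      H→I: I black — skip
      H→G: G black — skip
    H black
    C gray
      C→G: G black — skip
      B gray
        B→H: H black — skip
        B→I: I black — skip
      B black
      F gray
        F→D: D black — skip
        F→G: G black — skip
        F→I: I black — skip
        F→E: E is gray → back edge
Back edge closes the cycle E → A → C → F → E; its vertices are {A, C, E, F}.

A, C, E, F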